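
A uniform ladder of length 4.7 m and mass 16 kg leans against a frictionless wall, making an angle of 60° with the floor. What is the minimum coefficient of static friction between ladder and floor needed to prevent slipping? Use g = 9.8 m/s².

μ_min ≈ 0.289

Sum moments about the foot of the ladder (the floor normal and friction both act there and drop out).
Ladder weight 16×9.8 = 156.8 N acts at 2.35 m along the ladder; its horizontal arm is 2.35·cos60° = 1.175 m → τ = 184.2 N·m clockwise.
Wall normal N acts horizontally at the top; its moment arm is the height L sinθ = 4.7·sin60° = 4.07 m, counterclockwise.
For rotational equilibrium, N × 4.07 = 184.2, so N = 45.26 N.
ΣFx = 0 ⇒ f = N_wall = 45.26 N. ΣFy = 0 ⇒ N_floor = 156.8 N.
μ_min = f / N_floor = 45.26 / 156.8 = 0.289.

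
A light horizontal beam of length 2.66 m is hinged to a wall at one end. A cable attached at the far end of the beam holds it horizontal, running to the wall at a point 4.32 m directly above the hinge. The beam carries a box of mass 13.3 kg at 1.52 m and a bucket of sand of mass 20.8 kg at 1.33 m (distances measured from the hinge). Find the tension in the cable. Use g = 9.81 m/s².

T ≈ 207 N

About the hinge:
Box: 13.3 × 9.81 = 130.5 N down at 1.52 m → arm 1.52 m, τ = 130.5 × 1.52 = 198.4 N·m clockwise.
Bucket of sand: 20.8 × 9.81 = 204 N down at 1.33 m → arm 1.33 m, τ = 204 × 1.33 = 271.3 N·m clockwise.
Total clockwise load moment = 469.7 N·m.
The cable tension T acts at 2.66 m; only its component perpendicular to the beam, T sinθ, produces torque. sinθ = h/√(h²+d²) = 4.32/√(4.32²+2.66²) = 0.8515.
Setting net torque to zero: T × 2.66 × 0.8515 = 469.7 → T = 469.7 / 2.265 = 207 N.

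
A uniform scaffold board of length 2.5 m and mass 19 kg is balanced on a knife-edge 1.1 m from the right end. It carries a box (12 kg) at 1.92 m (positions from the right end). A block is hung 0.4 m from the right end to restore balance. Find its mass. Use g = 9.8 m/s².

Choose the knife-edge (at 1.1 m from the right end) as the axis so the support reaction has zero arm there.
Beam weight: 19 × 9.8 = 186.2 N down at 1.25 m → arm 0.15 m, τ = 186.2 × 0.15 = 27.93 N·m counterclockwise.
Box: 12 × 9.8 = 117.6 N down at 1.92 m → arm 0.82 m, τ = 117.6 × 0.82 = 96.43 N·m counterclockwise.
Net moment of known loads = 124.4 N·m counterclockwise.
An unknown mass m at 0.4 m has arm 0.7 m; its moment is m·g·0.7 clockwise.
Στ = 0 ⇒ m × 9.8 × 0.7 = 124.4 ⇒ m = 124.4 / (9.8 × 0.7) = 18.1 kg.

m ≈ 18.1 kg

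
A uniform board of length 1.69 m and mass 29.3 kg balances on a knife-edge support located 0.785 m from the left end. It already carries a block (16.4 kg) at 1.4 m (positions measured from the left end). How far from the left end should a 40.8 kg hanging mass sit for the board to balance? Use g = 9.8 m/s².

x ≈ 0.495 m from the left end

Take moments about the knife-edge support (at 0.785 m from the left end).
Beam weight: 29.3 × 9.8 = 287.1 N down at 0.845 m → arm 0.06 m, τ = 287.1 × 0.06 = 17.23 N·m clockwise.
Block: 16.4 × 9.8 = 160.7 N down at 1.4 m → arm 0.615 m, τ = 160.7 × 0.615 = 98.83 N·m clockwise.
Net moment of existing loads = 116.1 N·m clockwise.
The hanging mass weighs 40.8 × 9.8 = 399.8 N and must supply an equal counterclockwise moment, so its lever arm about the knife-edge support is 116.1 / 399.8 = 0.29 m.
That puts it at 0.785 − 0.29 = 0.495 m from the left end.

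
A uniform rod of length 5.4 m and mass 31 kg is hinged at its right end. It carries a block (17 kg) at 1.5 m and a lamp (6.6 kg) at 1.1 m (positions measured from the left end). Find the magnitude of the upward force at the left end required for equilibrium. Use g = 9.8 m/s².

F ≈ 324 N

Taking torques about the right end:
Beam weight: 31 × 9.8 = 303.8 N down at 2.7 m → arm 2.7 m, τ = 303.8 × 2.7 = 820.3 N·m counterclockwise.
Block: 17 × 9.8 = 166.6 N down at 1.5 m → arm 3.9 m, τ = 166.6 × 3.9 = 649.7 N·m counterclockwise.
Lamp: 6.6 × 9.8 = 64.68 N down at 1.1 m → arm 4.3 m, τ = 64.68 × 4.3 = 278.1 N·m counterclockwise.
Net moment of the loads = 1748 N·m counterclockwise.
The upward force F acts at the left end, arm 5.4 m, giving F × 5.4 clockwise.
For rotational equilibrium, F × 5.4 = 1748, so F = 1748 / 5.4 = 324 N.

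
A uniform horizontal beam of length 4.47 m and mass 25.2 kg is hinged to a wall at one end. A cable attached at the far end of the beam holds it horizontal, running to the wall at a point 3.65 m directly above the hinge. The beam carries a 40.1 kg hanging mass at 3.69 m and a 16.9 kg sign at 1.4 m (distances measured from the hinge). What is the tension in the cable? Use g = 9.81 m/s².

T ≈ 791 N

Sum moments about the hinge (the unknown hinge reaction has zero arm there).
Beam weight: 25.2 × 9.81 = 247.2 N down at 2.235 m → arm 2.235 m, τ = 247.2 × 2.235 = 552.5 N·m clockwise.
Hanging mass: 40.1 × 9.81 = 393.4 N down at 3.69 m → arm 3.69 m, τ = 393.4 × 3.69 = 1452 N·m clockwise.
Sign: 16.9 × 9.81 = 165.8 N down at 1.4 m → arm 1.4 m, τ = 165.8 × 1.4 = 232.1 N·m clockwise.
Total clockwise load moment = 2237 N·m.
The cable tension T acts at 4.47 m; only its component perpendicular to the beam, T sinθ, produces torque. sinθ = h/√(h²+d²) = 3.65/√(3.65²+4.47²) = 0.6325.
Στ = 0 ⇒ T × 4.47 × 0.6325 = 2237 ⇒ T = 2237 / 2.827 = 791 N.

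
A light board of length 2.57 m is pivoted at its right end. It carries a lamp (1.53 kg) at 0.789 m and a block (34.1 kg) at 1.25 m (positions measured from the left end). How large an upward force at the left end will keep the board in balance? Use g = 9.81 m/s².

F ≈ 182 N

Sum moments about the right end (the unknown pivot reaction has zero arm there).
Lamp: 1.53 × 9.81 = 15.01 N down at 0.789 m → arm 1.781 m, τ = 15.01 × 1.781 = 26.73 N·m counterclockwise.
Block: 34.1 × 9.81 = 334.5 N down at 1.25 m → arm 1.32 m, τ = 334.5 × 1.32 = 441.5 N·m counterclockwise.
Net moment of the loads = 468.2 N·m counterclockwise.
The upward force F acts at the left end, arm 2.57 m, giving F × 2.57 clockwise.
Setting net torque to zero: F × 2.57 = 468.2 → F = 468.2 / 2.57 = 182 N.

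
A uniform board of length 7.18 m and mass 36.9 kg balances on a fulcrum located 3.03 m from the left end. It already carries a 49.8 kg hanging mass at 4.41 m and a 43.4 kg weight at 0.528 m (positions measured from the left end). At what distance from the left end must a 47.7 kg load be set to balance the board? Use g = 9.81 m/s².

x ≈ 3.43 m from the left end

Choose the fulcrum (at 3.03 m from the left end) as the axis so the support reaction has zero arm there.
Beam weight: 36.9 × 9.81 = 362 N down at 3.59 m → arm 0.56 m, τ = 362 × 0.56 = 202.7 N·m clockwise.
Hanging mass: 49.8 × 9.81 = 488.5 N down at 4.41 m → arm 1.38 m, τ = 488.5 × 1.38 = 674.1 N·m clockwise.
Weight: 43.4 × 9.81 = 425.8 N down at 0.528 m → arm 2.502 m, τ = 425.8 × 2.502 = 1065 N·m counterclockwise.
Net moment of existing loads = 188.2 N·m counterclockwise.
The load weighs 47.7 × 9.81 = 467.9 N and must supply an equal clockwise moment, so its lever arm about the fulcrum is 188.2 / 467.9 = 0.402 m.
That puts it at 3.03 + 0.402 = 3.43 m from the left end.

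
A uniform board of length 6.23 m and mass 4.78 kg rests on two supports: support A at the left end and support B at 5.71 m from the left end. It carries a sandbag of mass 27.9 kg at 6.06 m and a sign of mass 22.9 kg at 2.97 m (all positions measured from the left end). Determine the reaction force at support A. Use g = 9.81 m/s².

R_A ≈ 112 N

Sum moments about support B (its reaction then has zero moment arm).
Beam weight: 4.78 × 9.81 = 46.89 N down at 3.115 m → arm 2.595 m, τ = 46.89 × 2.595 = 121.7 N·m counterclockwise.
Sandbag: 27.9 × 9.81 = 273.7 N down at 6.06 m → arm 0.35 m, τ = 273.7 × 0.35 = 95.79 N·m clockwise.
Sign: 22.9 × 9.81 = 224.6 N down at 2.97 m → arm 2.74 m, τ = 224.6 × 2.74 = 615.4 N·m counterclockwise.
Net load moment about support B = 641.3 N·m counterclockwise.
Reaction R at support A is upward at 0 m, arm 5.71 m → moment R × 5.71 clockwise.
For rotational equilibrium, R × 5.71 = 641.3, so R = 112 N.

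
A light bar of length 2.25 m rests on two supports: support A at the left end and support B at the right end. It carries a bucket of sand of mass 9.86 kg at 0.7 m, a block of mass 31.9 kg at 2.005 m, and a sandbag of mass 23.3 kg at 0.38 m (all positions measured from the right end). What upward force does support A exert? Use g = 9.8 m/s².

R_A ≈ 347 N

Choose support B as the axis so its reaction then has zero moment arm.
Bucket of sand: 9.86 × 9.8 = 96.63 N down at 0.7 m → arm 0.7 m, τ = 96.63 × 0.7 = 67.64 N·m counterclockwise.
Block: 31.9 × 9.8 = 312.6 N down at 2.005 m → arm 2.005 m, τ = 312.6 × 2.005 = 626.8 N·m counterclockwise.
Sandbag: 23.3 × 9.8 = 228.3 N down at 0.38 m → arm 0.38 m, τ = 228.3 × 0.38 = 86.75 N·m counterclockwise.
Net load moment about support B = 781.2 N·m counterclockwise.
Reaction R at support A is upward at 2.25 m, arm 2.25 m → moment R × 2.25 clockwise.
Balancing moments: R × 2.25 = 781.2, giving R = 347 N.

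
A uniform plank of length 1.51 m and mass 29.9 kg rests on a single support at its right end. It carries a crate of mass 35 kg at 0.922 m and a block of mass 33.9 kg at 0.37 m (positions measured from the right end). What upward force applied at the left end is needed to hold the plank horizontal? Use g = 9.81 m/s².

F ≈ 438 N

Choose the right end as the axis so the unknown pivot reaction has zero arm there.
Beam weight: 29.9 × 9.81 = 293.3 N down at 0.755 m → arm 0.755 m, τ = 293.3 × 0.755 = 221.4 N·m counterclockwise.
Crate: 35 × 9.81 = 343.4 N down at 0.922 m → arm 0.922 m, τ = 343.4 × 0.922 = 316.6 N·m counterclockwise.
Block: 33.9 × 9.81 = 332.6 N down at 0.37 m → arm 0.37 m, τ = 332.6 × 0.37 = 123.1 N·m counterclockwise.
Net moment of the loads = 661.1 N·m counterclockwise.
The upward force F acts at the left end, arm 1.51 m, giving F × 1.51 clockwise.
Setting net torque to zero: F × 1.51 = 661.1 → F = 661.1 / 1.51 = 438 N.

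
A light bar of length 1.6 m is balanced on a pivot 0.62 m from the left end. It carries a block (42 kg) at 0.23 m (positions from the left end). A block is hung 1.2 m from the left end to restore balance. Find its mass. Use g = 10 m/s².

m ≈ 28.2 kg

Choose the pivot (at 0.62 m from the left end) as the axis so the support reaction has zero arm there.
Block: 42 × 10 = 420 N down at 0.23 m → arm 0.39 m, τ = 420 × 0.39 = 163.8 N·m counterclockwise.
Net moment of known loads = 163.8 N·m counterclockwise.
An unknown mass m at 1.2 m has arm 0.58 m; its moment is m·g·0.58 clockwise.
Setting net torque to zero: m × 10 × 0.58 = 163.8 → m = 163.8 / (10 × 0.58) = 28.2 kg.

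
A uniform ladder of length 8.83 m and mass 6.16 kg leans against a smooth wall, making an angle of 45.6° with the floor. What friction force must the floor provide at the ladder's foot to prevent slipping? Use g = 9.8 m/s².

f ≈ 29.6 N

About the foot of the ladder:
Ladder weight 6.16×9.8 = 60.37 N acts at 4.415 m along the ladder; its horizontal arm is 4.415·cos45.6° = 3.089 m → τ = 186.5 N·m clockwise.
Wall normal N acts horizontally at the top; its moment arm is the height L sinθ = 8.83·sin45.6° = 6.309 m, counterclockwise.
For rotational equilibrium, N × 6.309 = 186.5, so N = 29.6 N.
ΣFx = 0: friction at the foot balances the wall's push, so f = N_wall = 29.6 N.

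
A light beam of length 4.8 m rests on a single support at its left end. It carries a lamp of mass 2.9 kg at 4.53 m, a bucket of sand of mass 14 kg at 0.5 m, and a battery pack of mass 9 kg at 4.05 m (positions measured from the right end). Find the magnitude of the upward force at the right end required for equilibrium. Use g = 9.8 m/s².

About the left end:
Lamp: 2.9 × 9.8 = 28.42 N down at 4.53 m → arm 0.27 m, τ = 28.42 × 0.27 = 7.673 N·m clockwise.
Bucket of sand: 14 × 9.8 = 137.2 N down at 0.5 m → arm 4.3 m, τ = 137.2 × 4.3 = 590 N·m clockwise.
Battery pack: 9 × 9.8 = 88.2 N down at 4.05 m → arm 0.75 m, τ = 88.2 × 0.75 = 66.15 N·m clockwise.
Net moment of the loads = 663.8 N·m clockwise.
The upward force F acts at the right end, arm 4.8 m, giving F × 4.8 counterclockwise.
For rotational equilibrium, F × 4.8 = 663.8, so F = 663.8 / 4.8 = 138 N.

F ≈ 138 N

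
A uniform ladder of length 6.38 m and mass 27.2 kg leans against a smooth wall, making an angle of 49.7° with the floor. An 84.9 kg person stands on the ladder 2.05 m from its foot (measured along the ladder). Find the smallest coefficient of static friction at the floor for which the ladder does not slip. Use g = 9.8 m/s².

μ_min ≈ 0.309

Sum moments about the foot of the ladder (the floor normal and friction both act there and drop out).
Ladder weight 27.2×9.8 = 266.6 N acts at 3.19 m along the ladder; its horizontal arm is 3.19·cos49.7° = 2.063 m → τ = 550 N·m clockwise.
Person: 84.9×9.8 = 832 N at 2.05 m → arm 1.326 m → τ = 1103 N·m clockwise.
Wall normal N acts horizontally at the top; its moment arm is the height L sinθ = 6.38·sin49.7° = 4.866 m, counterclockwise.
For rotational equilibrium, N × 4.866 = 1653, so N = 339.7 N.
ΣFx = 0 ⇒ f = N_wall = 339.7 N. ΣFy = 0 ⇒ N_floor = 1099 N.
μ_min = f / N_floor = 339.7 / 1099 = 0.309.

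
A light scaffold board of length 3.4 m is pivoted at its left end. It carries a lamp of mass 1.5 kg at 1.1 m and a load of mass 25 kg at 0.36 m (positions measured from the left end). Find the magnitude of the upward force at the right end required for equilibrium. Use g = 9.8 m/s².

F ≈ 30.7 N

About the left end:
Lamp: 1.5 × 9.8 = 14.7 N down at 1.1 m → arm 1.1 m, τ = 14.7 × 1.1 = 16.17 N·m clockwise.
Load: 25 × 9.8 = 245 N down at 0.36 m → arm 0.36 m, τ = 245 × 0.36 = 88.2 N·m clockwise.
Net moment of the loads = 104.4 N·m clockwise.
The upward force F acts at the right end, arm 3.4 m, giving F × 3.4 counterclockwise.
For rotational equilibrium, F × 3.4 = 104.4, so F = 104.4 / 3.4 = 30.7 N.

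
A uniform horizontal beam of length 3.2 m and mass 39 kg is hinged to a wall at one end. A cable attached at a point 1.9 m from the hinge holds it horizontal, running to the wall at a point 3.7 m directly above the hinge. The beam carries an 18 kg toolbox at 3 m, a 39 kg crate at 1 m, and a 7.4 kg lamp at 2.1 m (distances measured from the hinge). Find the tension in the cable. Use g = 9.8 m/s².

Taking torques about the hinge:
Beam weight: 39 × 9.8 = 382.2 N down at 1.6 m → arm 1.6 m, τ = 382.2 × 1.6 = 611.5 N·m clockwise.
Toolbox: 18 × 9.8 = 176.4 N down at 3 m → arm 3 m, τ = 176.4 × 3 = 529.2 N·m clockwise.
Crate: 39 × 9.8 = 382.2 N down at 1 m → arm 1 m, τ = 382.2 × 1 = 382.2 N·m clockwise.
Lamp: 7.4 × 9.8 = 72.52 N down at 2.1 m → arm 2.1 m, τ = 72.52 × 2.1 = 152.3 N·m clockwise.
Total clockwise load moment = 1675 N·m.
The cable tension T acts at 1.9 m; only its component perpendicular to the beam, T sinθ, produces torque. sinθ = h/√(h²+d²) = 3.7/√(3.7²+1.9²) = 0.8896.
For rotational equilibrium, T × 1.9 × 0.8896 = 1675, so T = 1675 / 1.69 = 991 N.

T ≈ 991 N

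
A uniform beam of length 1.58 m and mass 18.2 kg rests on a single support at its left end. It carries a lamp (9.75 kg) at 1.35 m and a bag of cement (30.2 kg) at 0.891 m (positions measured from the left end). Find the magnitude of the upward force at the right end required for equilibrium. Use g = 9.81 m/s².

F ≈ 338 N

Sum moments about the left end (the unknown pivot reaction has zero arm there).
Beam weight: 18.2 × 9.81 = 178.5 N down at 0.79 m → arm 0.79 m, τ = 178.5 × 0.79 = 141 N·m clockwise.
Lamp: 9.75 × 9.81 = 95.65 N down at 1.35 m → arm 1.35 m, τ = 95.65 × 1.35 = 129.1 N·m clockwise.
Bag of cement: 30.2 × 9.81 = 296.3 N down at 0.891 m → arm 0.891 m, τ = 296.3 × 0.891 = 264 N·m clockwise.
Net moment of the loads = 534.1 N·m clockwise.
The upward force F acts at the right end, arm 1.58 m, giving F × 1.58 counterclockwise.
Στ = 0 ⇒ F × 1.58 = 534.1 ⇒ F = 534.1 / 1.58 = 338 N.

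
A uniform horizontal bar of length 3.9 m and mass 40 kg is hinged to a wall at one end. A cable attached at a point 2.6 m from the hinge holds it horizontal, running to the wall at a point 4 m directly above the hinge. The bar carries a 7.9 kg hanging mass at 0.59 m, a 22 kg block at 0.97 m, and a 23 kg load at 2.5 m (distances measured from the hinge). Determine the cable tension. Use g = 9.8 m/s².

Take moments about the hinge.
Beam weight: 40 × 9.8 = 392 N down at 1.95 m → arm 1.95 m, τ = 392 × 1.95 = 764.4 N·m clockwise.
Hanging mass: 7.9 × 9.8 = 77.42 N down at 0.59 m → arm 0.59 m, τ = 77.42 × 0.59 = 45.68 N·m clockwise.
Block: 22 × 9.8 = 215.6 N down at 0.97 m → arm 0.97 m, τ = 215.6 × 0.97 = 209.1 N·m clockwise.
Load: 23 × 9.8 = 225.4 N down at 2.5 m → arm 2.5 m, τ = 225.4 × 2.5 = 563.5 N·m clockwise.
Total clockwise load moment = 1583 N·m.
The cable tension T acts at 2.6 m; only its component perpendicular to the bar, T sinθ, produces torque. sinθ = h/√(h²+d²) = 4/√(4²+2.6²) = 0.8384.
Στ = 0 ⇒ T × 2.6 × 0.8384 = 1583 ⇒ T = 1583 / 2.18 = 726 N.

T ≈ 726 N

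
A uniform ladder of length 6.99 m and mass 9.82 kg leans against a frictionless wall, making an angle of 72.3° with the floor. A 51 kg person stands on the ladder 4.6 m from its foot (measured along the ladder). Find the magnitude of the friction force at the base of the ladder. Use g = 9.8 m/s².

Choose the foot of the ladder as the axis so the floor normal and friction both act there and drop out.
Ladder weight 9.82×9.8 = 96.24 N acts at 3.495 m along the ladder; its horizontal arm is 3.495·cos72.3° = 1.063 m → τ = 102.3 N·m clockwise.
Person: 51×9.8 = 499.8 N at 4.6 m → arm 1.399 m → τ = 699.2 N·m clockwise.
Wall normal N acts horizontally at the top; its moment arm is the height L sinθ = 6.99·sin72.3° = 6.659 m, counterclockwise.
Στ = 0 ⇒ N × 6.659 = 801.5 ⇒ N = 120 N.
ΣFx = 0: friction at the foot balances the wall's push, so f = N_wall = 120 N.

f ≈ 120 N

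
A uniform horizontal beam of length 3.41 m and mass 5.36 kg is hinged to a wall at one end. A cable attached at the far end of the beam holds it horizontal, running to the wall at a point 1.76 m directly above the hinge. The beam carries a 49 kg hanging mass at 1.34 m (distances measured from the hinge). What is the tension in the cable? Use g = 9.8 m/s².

Taking torques about the hinge:
Beam weight: 5.36 × 9.8 = 52.53 N down at 1.705 m → arm 1.705 m, τ = 52.53 × 1.705 = 89.56 N·m clockwise.
Hanging mass: 49 × 9.8 = 480.2 N down at 1.34 m → arm 1.34 m, τ = 480.2 × 1.34 = 643.5 N·m clockwise.
Total clockwise load moment = 733.1 N·m.
The cable tension T acts at 3.41 m; only its component perpendicular to the beam, T sinθ, produces torque. sinθ = h/√(h²+d²) = 1.76/√(1.76²+3.41²) = 0.4586.
Balancing moments: T × 3.41 × 0.4586 = 733.1, giving T = 733.1 / 1.564 = 469 N.

T ≈ 469 N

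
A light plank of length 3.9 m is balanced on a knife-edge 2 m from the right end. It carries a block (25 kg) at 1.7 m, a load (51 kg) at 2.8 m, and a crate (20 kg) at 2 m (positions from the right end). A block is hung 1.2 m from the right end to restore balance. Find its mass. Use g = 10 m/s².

Take moments about the knife-edge (at 2 m from the right end).
Block: 25 × 10 = 250 N down at 1.7 m → arm 0.3 m, τ = 250 × 0.3 = 75 N·m clockwise.
Load: 51 × 10 = 510 N down at 2.8 m → arm 0.8 m, τ = 510 × 0.8 = 408 N·m counterclockwise.
Crate: acts at the knife-edge, moment arm 0 → no torque.
Net moment of known loads = 333 N·m counterclockwise.
An unknown mass m at 1.2 m has arm 0.8 m; its moment is m·g·0.8 clockwise.
For rotational equilibrium, m × 10 × 0.8 = 333, so m = 333 / (10 × 0.8) = 41.6 kg.

m ≈ 41.6 kg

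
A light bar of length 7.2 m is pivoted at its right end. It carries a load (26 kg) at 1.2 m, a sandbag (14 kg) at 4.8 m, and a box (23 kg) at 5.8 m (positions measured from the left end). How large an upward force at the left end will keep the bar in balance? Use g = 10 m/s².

F ≈ 308 N

Taking torques about the right end:
Load: 26 × 10 = 260 N down at 1.2 m → arm 6 m, τ = 260 × 6 = 1560 N·m counterclockwise.
Sandbag: 14 × 10 = 140 N down at 4.8 m → arm 2.4 m, τ = 140 × 2.4 = 336 N·m counterclockwise.
Box: 23 × 10 = 230 N down at 5.8 m → arm 1.4 m, τ = 230 × 1.4 = 322 N·m counterclockwise.
Net moment of the loads = 2218 N·m counterclockwise.
The upward force F acts at the left end, arm 7.2 m, giving F × 7.2 clockwise.
Balancing moments: F × 7.2 = 2218, giving F = 2218 / 7.2 = 308 N.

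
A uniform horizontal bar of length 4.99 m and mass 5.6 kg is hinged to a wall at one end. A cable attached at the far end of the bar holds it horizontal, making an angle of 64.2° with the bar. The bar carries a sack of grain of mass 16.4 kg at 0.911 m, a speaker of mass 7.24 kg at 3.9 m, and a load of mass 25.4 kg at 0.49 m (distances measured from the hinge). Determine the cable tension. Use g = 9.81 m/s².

T ≈ 152 N

Choose the hinge as the axis so the unknown hinge reaction has zero arm there.
Beam weight: 5.6 × 9.81 = 54.94 N down at 2.495 m → arm 2.495 m, τ = 54.94 × 2.495 = 137.1 N·m clockwise.
Sack of grain: 16.4 × 9.81 = 160.9 N down at 0.911 m → arm 0.911 m, τ = 160.9 × 0.911 = 146.6 N·m clockwise.
Speaker: 7.24 × 9.81 = 71.02 N down at 3.9 m → arm 3.9 m, τ = 71.02 × 3.9 = 277 N·m clockwise.
Load: 25.4 × 9.81 = 249.2 N down at 0.49 m → arm 0.49 m, τ = 249.2 × 0.49 = 122.1 N·m clockwise.
Total clockwise load moment = 682.8 N·m.
The cable tension T acts at 4.99 m; only its component perpendicular to the bar, T sinθ, produces torque. sin 64.2° = 0.9003.
Balancing moments: T × 4.99 × 0.9003 = 682.8, giving T = 682.8 / 4.492 = 152 N.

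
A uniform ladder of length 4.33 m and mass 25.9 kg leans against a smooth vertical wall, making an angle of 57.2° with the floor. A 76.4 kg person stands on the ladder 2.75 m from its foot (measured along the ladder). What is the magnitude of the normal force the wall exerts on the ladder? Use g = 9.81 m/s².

About the foot of the ladder:
Ladder weight 25.9×9.81 = 254.1 N acts at 2.165 m along the ladder; its horizontal arm is 2.165·cos57.2° = 1.173 m → τ = 298.1 N·m clockwise.
Person: 76.4×9.81 = 749.5 N at 2.75 m → arm 1.49 m → τ = 1117 N·m clockwise.
Wall normal N acts horizontally at the top; its moment arm is the height L sinθ = 4.33·sin57.2° = 3.64 m, counterclockwise.
Setting net torque to zero: N × 3.64 = 1415 → N = 389 N.

N_wall ≈ 389 N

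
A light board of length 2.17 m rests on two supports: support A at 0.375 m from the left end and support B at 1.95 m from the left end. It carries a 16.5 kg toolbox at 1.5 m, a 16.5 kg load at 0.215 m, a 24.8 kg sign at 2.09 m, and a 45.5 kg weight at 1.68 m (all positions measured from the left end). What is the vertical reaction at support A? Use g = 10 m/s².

Take moments about support B.
Toolbox: 16.5 × 10 = 165 N down at 1.5 m → arm 0.45 m, τ = 165 × 0.45 = 74.25 N·m counterclockwise.
Load: 16.5 × 10 = 165 N down at 0.215 m → arm 1.735 m, τ = 165 × 1.735 = 286.3 N·m counterclockwise.
Sign: 24.8 × 10 = 248 N down at 2.09 m → arm 0.14 m, τ = 248 × 0.14 = 34.72 N·m clockwise.
Weight: 45.5 × 10 = 455 N down at 1.68 m → arm 0.27 m, τ = 455 × 0.27 = 122.9 N·m counterclockwise.
Net load moment about support B = 448.7 N·m counterclockwise.
Reaction R at support A is upward at 0.375 m, arm 1.575 m → moment R × 1.575 clockwise.
For rotational equilibrium, R × 1.575 = 448.7, so R = 285 N.

R_A ≈ 285 N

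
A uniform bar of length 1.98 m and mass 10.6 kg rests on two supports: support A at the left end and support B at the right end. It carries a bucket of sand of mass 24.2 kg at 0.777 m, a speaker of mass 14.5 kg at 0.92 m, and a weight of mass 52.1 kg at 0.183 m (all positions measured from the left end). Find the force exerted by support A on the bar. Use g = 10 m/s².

R_A ≈ 751 N

About support B:
Beam weight: 10.6 × 10 = 106 N down at 0.99 m → arm 0.99 m, τ = 106 × 0.99 = 104.9 N·m counterclockwise.
Bucket of sand: 24.2 × 10 = 242 N down at 0.777 m → arm 1.203 m, τ = 242 × 1.203 = 291.1 N·m counterclockwise.
Speaker: 14.5 × 10 = 145 N down at 0.92 m → arm 1.06 m, τ = 145 × 1.06 = 153.7 N·m counterclockwise.
Weight: 52.1 × 10 = 521 N down at 0.183 m → arm 1.797 m, τ = 521 × 1.797 = 936.2 N·m counterclockwise.
Net load moment about support B = 1486 N·m counterclockwise.
Reaction R at support A is upward at 0 m, arm 1.98 m → moment R × 1.98 clockwise.
Balancing moments: R × 1.98 = 1486, giving R = 751 N.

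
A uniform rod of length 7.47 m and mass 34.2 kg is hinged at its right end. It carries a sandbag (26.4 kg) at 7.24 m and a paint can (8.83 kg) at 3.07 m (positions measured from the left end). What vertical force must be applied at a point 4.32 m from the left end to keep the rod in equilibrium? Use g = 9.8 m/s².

About the right end:
Beam weight: 34.2 × 9.8 = 335.2 N down at 3.735 m → arm 3.735 m, τ = 335.2 × 3.735 = 1252 N·m counterclockwise.
Sandbag: 26.4 × 9.8 = 258.7 N down at 7.24 m → arm 0.23 m, τ = 258.7 × 0.23 = 59.5 N·m counterclockwise.
Paint can: 8.83 × 9.8 = 86.53 N down at 3.07 m → arm 4.4 m, τ = 86.53 × 4.4 = 380.7 N·m counterclockwise.
Net moment of the loads = 1692 N·m counterclockwise.
The upward force F acts at a point 4.32 m from the left end, arm 3.15 m, giving F × 3.15 clockwise.
Στ = 0 ⇒ F × 3.15 = 1692 ⇒ F = 1692 / 3.15 = 537 N.

F ≈ 537 N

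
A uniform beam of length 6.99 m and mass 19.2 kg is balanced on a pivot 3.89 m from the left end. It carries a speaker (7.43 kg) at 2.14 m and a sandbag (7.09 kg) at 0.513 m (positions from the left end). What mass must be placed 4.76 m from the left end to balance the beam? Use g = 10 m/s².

Take moments about the pivot (at 3.89 m from the left end).
Beam weight: 19.2 × 10 = 192 N down at 3.495 m → arm 0.395 m, τ = 192 × 0.395 = 75.84 N·m counterclockwise.
Speaker: 7.43 × 10 = 74.3 N down at 2.14 m → arm 1.75 m, τ = 74.3 × 1.75 = 130 N·m counterclockwise.
Sandbag: 7.09 × 10 = 70.9 N down at 0.513 m → arm 3.377 m, τ = 70.9 × 3.377 = 239.4 N·m counterclockwise.
Net moment of known loads = 445.2 N·m counterclockwise.
An unknown mass m at 4.76 m has arm 0.87 m; its moment is m·g·0.87 clockwise.
Balancing moments: m × 10 × 0.87 = 445.2, giving m = 445.2 / (10 × 0.87) = 51.2 kg.

m ≈ 51.2 kg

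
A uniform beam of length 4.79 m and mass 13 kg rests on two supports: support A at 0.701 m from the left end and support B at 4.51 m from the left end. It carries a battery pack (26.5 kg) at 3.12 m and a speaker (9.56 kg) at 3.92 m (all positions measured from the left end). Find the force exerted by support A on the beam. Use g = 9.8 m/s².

R_A ≈ 180 N

Taking torques about support B:
Beam weight: 13 × 9.8 = 127.4 N down at 2.395 m → arm 2.115 m, τ = 127.4 × 2.115 = 269.5 N·m counterclockwise.
Battery pack: 26.5 × 9.8 = 259.7 N down at 3.12 m → arm 1.39 m, τ = 259.7 × 1.39 = 361 N·m counterclockwise.
Speaker: 9.56 × 9.8 = 93.69 N down at 3.92 m → arm 0.59 m, τ = 93.69 × 0.59 = 55.28 N·m counterclockwise.
Net load moment about support B = 685.8 N·m counterclockwise.
Reaction R at support A is upward at 0.701 m, arm 3.809 m → moment R × 3.809 clockwise.
For rotational equilibrium, R × 3.809 = 685.8, so R = 180 N.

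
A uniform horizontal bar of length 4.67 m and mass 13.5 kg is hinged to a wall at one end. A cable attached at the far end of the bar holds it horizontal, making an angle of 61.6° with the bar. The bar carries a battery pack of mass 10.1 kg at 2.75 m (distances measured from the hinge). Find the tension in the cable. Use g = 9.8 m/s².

About the hinge:
Beam weight: 13.5 × 9.8 = 132.3 N down at 2.335 m → arm 2.335 m, τ = 132.3 × 2.335 = 308.9 N·m clockwise.
Battery pack: 10.1 × 9.8 = 98.98 N down at 2.75 m → arm 2.75 m, τ = 98.98 × 2.75 = 272.2 N·m clockwise.
Total clockwise load moment = 581.1 N·m.
The cable tension T acts at 4.67 m; only its component perpendicular to the bar, T sinθ, produces torque. sin 61.6° = 0.8796.
Setting net torque to zero: T × 4.67 × 0.8796 = 581.1 → T = 581.1 / 4.108 = 141 N.

T ≈ 141 N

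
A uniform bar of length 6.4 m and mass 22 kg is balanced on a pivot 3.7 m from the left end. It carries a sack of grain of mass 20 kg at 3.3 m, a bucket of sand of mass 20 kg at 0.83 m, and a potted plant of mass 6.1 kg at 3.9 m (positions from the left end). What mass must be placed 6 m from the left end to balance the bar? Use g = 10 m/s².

m ≈ 32.7 kg

About the pivot (at 3.7 m from the left end):
Beam weight: 22 × 10 = 220 N down at 3.2 m → arm 0.5 m, τ = 220 × 0.5 = 110 N·m counterclockwise.
Sack of grain: 20 × 10 = 200 N down at 3.3 m → arm 0.4 m, τ = 200 × 0.4 = 80 N·m counterclockwise.
Bucket of sand: 20 × 10 = 200 N down at 0.83 m → arm 2.87 m, τ = 200 × 2.87 = 574 N·m counterclockwise.
Potted plant: 6.1 × 10 = 61 N down at 3.9 m → arm 0.2 m, τ = 61 × 0.2 = 12.2 N·m clockwise.
Net moment of known loads = 751.8 N·m counterclockwise.
An unknown mass m at 6 m has arm 2.3 m; its moment is m·g·2.3 clockwise.
Balancing moments: m × 10 × 2.3 = 751.8, giving m = 751.8 / (10 × 2.3) = 32.7 kg.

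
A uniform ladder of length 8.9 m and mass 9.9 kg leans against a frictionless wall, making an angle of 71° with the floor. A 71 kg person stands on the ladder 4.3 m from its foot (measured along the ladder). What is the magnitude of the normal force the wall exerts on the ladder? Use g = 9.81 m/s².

N_wall ≈ 133 N

About the foot of the ladder:
Ladder weight 9.9×9.81 = 97.12 N acts at 4.45 m along the ladder; its horizontal arm is 4.45·cos71° = 1.449 m → τ = 140.7 N·m clockwise.
Person: 71×9.81 = 696.5 N at 4.3 m → arm 1.4 m → τ = 975.1 N·m clockwise.
Wall normal N acts horizontally at the top; its moment arm is the height L sinθ = 8.9·sin71° = 8.415 m, counterclockwise.
Στ = 0 ⇒ N × 8.415 = 1116 ⇒ N = 133 N.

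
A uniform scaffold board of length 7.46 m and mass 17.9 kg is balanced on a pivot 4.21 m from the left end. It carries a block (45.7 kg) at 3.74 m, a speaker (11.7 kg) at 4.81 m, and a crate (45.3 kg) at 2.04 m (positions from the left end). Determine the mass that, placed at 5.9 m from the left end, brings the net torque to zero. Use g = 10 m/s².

m ≈ 71.8 kg

Take moments about the pivot (at 4.21 m from the left end).
Beam weight: 17.9 × 10 = 179 N down at 3.73 m → arm 0.48 m, τ = 179 × 0.48 = 85.92 N·m counterclockwise.
Block: 45.7 × 10 = 457 N down at 3.74 m → arm 0.47 m, τ = 457 × 0.47 = 214.8 N·m counterclockwise.
Speaker: 11.7 × 10 = 117 N down at 4.81 m → arm 0.6 m, τ = 117 × 0.6 = 70.2 N·m clockwise.
Crate: 45.3 × 10 = 453 N down at 2.04 m → arm 2.17 m, τ = 453 × 2.17 = 983 N·m counterclockwise.
Net moment of known loads = 1214 N·m counterclockwise.
An unknown mass m at 5.9 m has arm 1.69 m; its moment is m·g·1.69 clockwise.
Setting net torque to zero: m × 10 × 1.69 = 1214 → m = 1214 / (10 × 1.69) = 71.8 kg.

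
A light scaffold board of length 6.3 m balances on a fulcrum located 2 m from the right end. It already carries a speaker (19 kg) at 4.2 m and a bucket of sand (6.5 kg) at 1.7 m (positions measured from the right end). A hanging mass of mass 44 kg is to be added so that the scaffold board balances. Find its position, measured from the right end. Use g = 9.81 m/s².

Choose the fulcrum (at 2 m from the right end) as the axis so the support reaction has zero arm there.
Speaker: 19 × 9.81 = 186.4 N down at 4.2 m → arm 2.2 m, τ = 186.4 × 2.2 = 410.1 N·m counterclockwise.
Bucket of sand: 6.5 × 9.81 = 63.77 N down at 1.7 m → arm 0.3 m, τ = 63.77 × 0.3 = 19.13 N·m clockwise.
Net moment of existing loads = 391 N·m counterclockwise.
The hanging mass weighs 44 × 9.81 = 431.6 N and must supply an equal clockwise moment, so its lever arm about the fulcrum is 391 / 431.6 = 0.906 m.
That puts it at 2 − 0.906 = 1.09 m from the right end.

x ≈ 1.09 m from the right end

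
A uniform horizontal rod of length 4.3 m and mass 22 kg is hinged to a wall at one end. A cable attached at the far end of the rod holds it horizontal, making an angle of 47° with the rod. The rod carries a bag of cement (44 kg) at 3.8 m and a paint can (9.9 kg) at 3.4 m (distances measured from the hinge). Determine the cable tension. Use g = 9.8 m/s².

T ≈ 773 N

Choose the hinge as the axis so the unknown hinge reaction has zero arm there.
Beam weight: 22 × 9.8 = 215.6 N down at 2.15 m → arm 2.15 m, τ = 215.6 × 2.15 = 463.5 N·m clockwise.
Bag of cement: 44 × 9.8 = 431.2 N down at 3.8 m → arm 3.8 m, τ = 431.2 × 3.8 = 1639 N·m clockwise.
Paint can: 9.9 × 9.8 = 97.02 N down at 3.4 m → arm 3.4 m, τ = 97.02 × 3.4 = 329.9 N·m clockwise.
Total clockwise load moment = 2432 N·m.
The cable tension T acts at 4.3 m; only its component perpendicular to the rod, T sinθ, produces torque. sin 47° = 0.7314.
Στ = 0 ⇒ T × 4.3 × 0.7314 = 2432 ⇒ T = 2432 / 3.145 = 773 N.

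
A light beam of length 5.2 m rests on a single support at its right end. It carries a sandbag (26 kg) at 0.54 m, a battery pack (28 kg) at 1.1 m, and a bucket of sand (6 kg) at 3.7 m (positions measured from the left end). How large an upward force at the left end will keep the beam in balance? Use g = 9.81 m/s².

Choose the right end as the axis so the unknown pivot reaction has zero arm there.
Sandbag: 26 × 9.81 = 255.1 N down at 0.54 m → arm 4.66 m, τ = 255.1 × 4.66 = 1189 N·m counterclockwise.
Battery pack: 28 × 9.81 = 274.7 N down at 1.1 m → arm 4.1 m, τ = 274.7 × 4.1 = 1126 N·m counterclockwise.
Bucket of sand: 6 × 9.81 = 58.86 N down at 3.7 m → arm 1.5 m, τ = 58.86 × 1.5 = 88.29 N·m counterclockwise.
Net moment of the loads = 2403 N·m counterclockwise.
The upward force F acts at the left end, arm 5.2 m, giving F × 5.2 clockwise.
For rotational equilibrium, F × 5.2 = 2403, so F = 2403 / 5.2 = 462 N.

F ≈ 462 N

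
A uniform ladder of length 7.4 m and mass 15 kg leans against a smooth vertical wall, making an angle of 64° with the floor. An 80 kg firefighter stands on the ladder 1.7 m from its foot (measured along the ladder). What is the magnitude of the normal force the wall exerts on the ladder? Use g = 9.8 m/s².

About the foot of the ladder:
Ladder weight 15×9.8 = 147 N acts at 3.7 m along the ladder; its horizontal arm is 3.7·cos64° = 1.622 m → τ = 238.4 N·m clockwise.
Firefighter: 80×9.8 = 784 N at 1.7 m → arm 0.7452 m → τ = 584.2 N·m clockwise.
Wall normal N acts horizontally at the top; its moment arm is the height L sinθ = 7.4·sin64° = 6.651 m, counterclockwise.
Setting net torque to zero: N × 6.651 = 822.6 → N = 124 N.

N_wall ≈ 124 N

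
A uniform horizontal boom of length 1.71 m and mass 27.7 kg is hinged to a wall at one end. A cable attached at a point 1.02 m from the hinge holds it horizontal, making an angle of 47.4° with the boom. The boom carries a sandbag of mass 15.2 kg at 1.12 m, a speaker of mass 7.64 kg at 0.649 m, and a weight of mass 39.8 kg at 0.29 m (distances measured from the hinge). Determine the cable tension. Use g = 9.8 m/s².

About the hinge:
Beam weight: 27.7 × 9.8 = 271.5 N down at 0.855 m → arm 0.855 m, τ = 271.5 × 0.855 = 232.1 N·m clockwise.
Sandbag: 15.2 × 9.8 = 149 N down at 1.12 m → arm 1.12 m, τ = 149 × 1.12 = 166.9 N·m clockwise.
Speaker: 7.64 × 9.8 = 74.87 N down at 0.649 m → arm 0.649 m, τ = 74.87 × 0.649 = 48.59 N·m clockwise.
Weight: 39.8 × 9.8 = 390 N down at 0.29 m → arm 0.29 m, τ = 390 × 0.29 = 113.1 N·m clockwise.
Total clockwise load moment = 560.7 N·m.
The cable tension T acts at 1.02 m; only its component perpendicular to the boom, T sinθ, produces torque. sin 47.4° = 0.7361.
Balancing moments: T × 1.02 × 0.7361 = 560.7, giving T = 560.7 / 0.7508 = 747 N.

T ≈ 747 N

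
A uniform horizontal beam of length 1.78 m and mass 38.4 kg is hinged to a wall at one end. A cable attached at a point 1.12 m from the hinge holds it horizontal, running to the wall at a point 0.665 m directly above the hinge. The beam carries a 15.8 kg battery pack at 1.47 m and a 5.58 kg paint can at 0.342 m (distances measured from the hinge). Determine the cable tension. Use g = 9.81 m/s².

About the hinge:
Beam weight: 38.4 × 9.81 = 376.7 N down at 0.89 m → arm 0.89 m, τ = 376.7 × 0.89 = 335.3 N·m clockwise.
Battery pack: 15.8 × 9.81 = 155 N down at 1.47 m → arm 1.47 m, τ = 155 × 1.47 = 227.8 N·m clockwise.
Paint can: 5.58 × 9.81 = 54.74 N down at 0.342 m → arm 0.342 m, τ = 54.74 × 0.342 = 18.72 N·m clockwise.
Total clockwise load moment = 581.8 N·m.
The cable tension T acts at 1.12 m; only its component perpendicular to the beam, T sinθ, produces torque. sinθ = h/√(h²+d²) = 0.665/√(0.665²+1.12²) = 0.5105.
For rotational equilibrium, T × 1.12 × 0.5105 = 581.8, so T = 581.8 / 0.5718 = 1020 N.

T ≈ 1020 N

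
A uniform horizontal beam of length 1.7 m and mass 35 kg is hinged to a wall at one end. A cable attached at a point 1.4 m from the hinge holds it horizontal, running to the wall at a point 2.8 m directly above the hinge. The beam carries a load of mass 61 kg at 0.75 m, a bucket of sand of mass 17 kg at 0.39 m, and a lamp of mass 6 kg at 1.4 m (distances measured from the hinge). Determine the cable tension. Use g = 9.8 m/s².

Sum moments about the hinge (the unknown hinge reaction has zero arm there).
Beam weight: 35 × 9.8 = 343 N down at 0.85 m → arm 0.85 m, τ = 343 × 0.85 = 291.6 N·m clockwise.
Load: 61 × 9.8 = 597.8 N down at 0.75 m → arm 0.75 m, τ = 597.8 × 0.75 = 448.3 N·m clockwise.
Bucket of sand: 17 × 9.8 = 166.6 N down at 0.39 m → arm 0.39 m, τ = 166.6 × 0.39 = 64.97 N·m clockwise.
Lamp: 6 × 9.8 = 58.8 N down at 1.4 m → arm 1.4 m, τ = 58.8 × 1.4 = 82.32 N·m clockwise.
Total clockwise load moment = 887.2 N·m.
The cable tension T acts at 1.4 m; only its component perpendicular to the beam, T sinθ, produces torque. sinθ = h/√(h²+d²) = 2.8/√(2.8²+1.4²) = 0.8944.
Balancing moments: T × 1.4 × 0.8944 = 887.2, giving T = 887.2 / 1.252 = 709 N.

T ≈ 709 N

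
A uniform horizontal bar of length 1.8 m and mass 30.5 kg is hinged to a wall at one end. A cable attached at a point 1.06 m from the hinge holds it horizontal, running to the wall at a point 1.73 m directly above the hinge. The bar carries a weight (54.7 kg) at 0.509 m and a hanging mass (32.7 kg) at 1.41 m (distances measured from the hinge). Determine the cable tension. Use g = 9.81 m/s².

T ≈ 1100 N

Take moments about the hinge.
Beam weight: 30.5 × 9.81 = 299.2 N down at 0.9 m → arm 0.9 m, τ = 299.2 × 0.9 = 269.3 N·m clockwise.
Weight: 54.7 × 9.81 = 536.6 N down at 0.509 m → arm 0.509 m, τ = 536.6 × 0.509 = 273.1 N·m clockwise.
Hanging mass: 32.7 × 9.81 = 320.8 N down at 1.41 m → arm 1.41 m, τ = 320.8 × 1.41 = 452.3 N·m clockwise.
Total clockwise load moment = 994.7 N·m.
The cable tension T acts at 1.06 m; only its component perpendicular to the bar, T sinθ, produces torque. sinθ = h/√(h²+d²) = 1.73/√(1.73²+1.06²) = 0.8527.
For rotational equilibrium, T × 1.06 × 0.8527 = 994.7, so T = 994.7 / 0.9039 = 1100 N.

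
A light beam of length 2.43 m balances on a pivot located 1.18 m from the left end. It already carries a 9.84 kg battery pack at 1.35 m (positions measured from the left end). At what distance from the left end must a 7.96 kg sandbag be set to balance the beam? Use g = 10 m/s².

Take moments about the pivot (at 1.18 m from the left end).
Battery pack: 9.84 × 10 = 98.4 N down at 1.35 m → arm 0.17 m, τ = 98.4 × 0.17 = 16.73 N·m clockwise.
Net moment of existing loads = 16.73 N·m clockwise.
The sandbag weighs 7.96 × 10 = 79.6 N and must supply an equal counterclockwise moment, so its lever arm about the pivot is 16.73 / 79.6 = 0.21 m.
That puts it at 1.18 − 0.21 = 0.97 m from the left end.

x ≈ 0.97 m from the left end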